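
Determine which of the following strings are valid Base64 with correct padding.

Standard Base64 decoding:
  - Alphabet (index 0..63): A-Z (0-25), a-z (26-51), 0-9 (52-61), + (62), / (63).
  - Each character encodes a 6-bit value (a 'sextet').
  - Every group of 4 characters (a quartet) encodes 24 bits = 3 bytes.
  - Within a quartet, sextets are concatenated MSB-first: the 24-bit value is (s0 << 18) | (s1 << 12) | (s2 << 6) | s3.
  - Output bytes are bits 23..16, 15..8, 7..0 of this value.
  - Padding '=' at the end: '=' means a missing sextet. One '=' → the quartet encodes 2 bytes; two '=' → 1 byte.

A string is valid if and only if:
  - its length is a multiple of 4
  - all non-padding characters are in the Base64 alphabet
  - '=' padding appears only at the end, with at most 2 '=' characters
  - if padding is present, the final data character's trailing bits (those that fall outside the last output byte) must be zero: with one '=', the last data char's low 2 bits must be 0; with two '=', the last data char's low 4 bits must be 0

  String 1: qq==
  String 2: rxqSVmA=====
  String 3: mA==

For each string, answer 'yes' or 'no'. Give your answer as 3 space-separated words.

Answer: no no yes

Derivation:
String 1: 'qq==' → invalid (bad trailing bits)
String 2: 'rxqSVmA=====' → invalid (5 pad chars (max 2))
String 3: 'mA==' → valid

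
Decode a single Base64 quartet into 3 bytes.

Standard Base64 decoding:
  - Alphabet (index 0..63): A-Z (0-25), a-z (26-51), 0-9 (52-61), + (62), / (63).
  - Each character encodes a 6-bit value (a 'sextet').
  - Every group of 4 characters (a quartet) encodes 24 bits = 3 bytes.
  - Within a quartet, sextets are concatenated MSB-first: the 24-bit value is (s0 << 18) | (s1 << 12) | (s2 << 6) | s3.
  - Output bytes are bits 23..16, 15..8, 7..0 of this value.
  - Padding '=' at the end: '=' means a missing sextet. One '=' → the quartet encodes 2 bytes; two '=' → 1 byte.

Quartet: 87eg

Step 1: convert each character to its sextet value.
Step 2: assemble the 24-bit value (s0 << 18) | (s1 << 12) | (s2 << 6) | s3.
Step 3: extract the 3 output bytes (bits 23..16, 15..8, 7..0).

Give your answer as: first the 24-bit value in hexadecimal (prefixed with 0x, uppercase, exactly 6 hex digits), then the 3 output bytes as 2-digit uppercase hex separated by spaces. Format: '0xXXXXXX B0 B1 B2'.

Answer: 0xF3B7A0 F3 B7 A0

Derivation:
Sextets: 8=60, 7=59, e=30, g=32
24-bit: (60<<18) | (59<<12) | (30<<6) | 32
      = 0xF00000 | 0x03B000 | 0x000780 | 0x000020
      = 0xF3B7A0
Bytes: (v>>16)&0xFF=F3, (v>>8)&0xFF=B7, v&0xFF=A0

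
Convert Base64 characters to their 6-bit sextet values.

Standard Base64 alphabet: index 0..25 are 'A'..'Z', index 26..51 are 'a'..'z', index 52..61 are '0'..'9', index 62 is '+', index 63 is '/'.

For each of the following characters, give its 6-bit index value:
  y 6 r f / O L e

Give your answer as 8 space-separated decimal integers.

Answer: 50 58 43 31 63 14 11 30

Derivation:
'y': a..z range, 26 + ord('y') − ord('a') = 50
'6': 0..9 range, 52 + ord('6') − ord('0') = 58
'r': a..z range, 26 + ord('r') − ord('a') = 43
'f': a..z range, 26 + ord('f') − ord('a') = 31
'/': index 63
'O': A..Z range, ord('O') − ord('A') = 14
'L': A..Z range, ord('L') − ord('A') = 11
'e': a..z range, 26 + ord('e') − ord('a') = 30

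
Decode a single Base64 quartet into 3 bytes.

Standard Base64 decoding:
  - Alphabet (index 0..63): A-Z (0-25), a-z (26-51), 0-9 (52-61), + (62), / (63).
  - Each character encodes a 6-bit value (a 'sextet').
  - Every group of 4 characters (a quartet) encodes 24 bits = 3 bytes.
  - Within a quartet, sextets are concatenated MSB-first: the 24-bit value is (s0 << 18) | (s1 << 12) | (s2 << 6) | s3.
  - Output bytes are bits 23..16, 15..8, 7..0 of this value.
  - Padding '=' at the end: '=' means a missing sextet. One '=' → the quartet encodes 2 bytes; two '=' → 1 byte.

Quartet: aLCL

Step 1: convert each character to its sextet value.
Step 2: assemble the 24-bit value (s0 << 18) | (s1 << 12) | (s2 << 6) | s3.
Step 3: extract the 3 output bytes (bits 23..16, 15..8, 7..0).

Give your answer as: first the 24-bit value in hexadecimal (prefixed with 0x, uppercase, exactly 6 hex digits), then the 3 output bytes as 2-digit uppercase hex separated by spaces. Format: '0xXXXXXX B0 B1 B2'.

Sextets: a=26, L=11, C=2, L=11
24-bit: (26<<18) | (11<<12) | (2<<6) | 11
      = 0x680000 | 0x00B000 | 0x000080 | 0x00000B
      = 0x68B08B
Bytes: (v>>16)&0xFF=68, (v>>8)&0xFF=B0, v&0xFF=8B

Answer: 0x68B08B 68 B0 8B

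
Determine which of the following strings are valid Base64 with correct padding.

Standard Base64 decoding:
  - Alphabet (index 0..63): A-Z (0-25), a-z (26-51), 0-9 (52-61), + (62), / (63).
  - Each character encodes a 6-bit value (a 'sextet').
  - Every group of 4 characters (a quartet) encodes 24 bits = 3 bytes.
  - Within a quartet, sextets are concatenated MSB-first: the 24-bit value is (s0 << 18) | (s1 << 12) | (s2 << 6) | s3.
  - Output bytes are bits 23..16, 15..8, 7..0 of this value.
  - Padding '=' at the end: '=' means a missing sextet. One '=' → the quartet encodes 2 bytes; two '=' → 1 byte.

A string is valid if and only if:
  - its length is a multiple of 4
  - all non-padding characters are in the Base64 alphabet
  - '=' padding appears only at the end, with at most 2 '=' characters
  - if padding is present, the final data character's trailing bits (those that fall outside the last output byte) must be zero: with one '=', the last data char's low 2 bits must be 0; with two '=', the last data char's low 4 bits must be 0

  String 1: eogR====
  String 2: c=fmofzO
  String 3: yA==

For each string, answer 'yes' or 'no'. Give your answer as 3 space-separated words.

Answer: no no yes

Derivation:
String 1: 'eogR====' → invalid (4 pad chars (max 2))
String 2: 'c=fmofzO' → invalid (bad char(s): ['=']; '=' in middle)
String 3: 'yA==' → valid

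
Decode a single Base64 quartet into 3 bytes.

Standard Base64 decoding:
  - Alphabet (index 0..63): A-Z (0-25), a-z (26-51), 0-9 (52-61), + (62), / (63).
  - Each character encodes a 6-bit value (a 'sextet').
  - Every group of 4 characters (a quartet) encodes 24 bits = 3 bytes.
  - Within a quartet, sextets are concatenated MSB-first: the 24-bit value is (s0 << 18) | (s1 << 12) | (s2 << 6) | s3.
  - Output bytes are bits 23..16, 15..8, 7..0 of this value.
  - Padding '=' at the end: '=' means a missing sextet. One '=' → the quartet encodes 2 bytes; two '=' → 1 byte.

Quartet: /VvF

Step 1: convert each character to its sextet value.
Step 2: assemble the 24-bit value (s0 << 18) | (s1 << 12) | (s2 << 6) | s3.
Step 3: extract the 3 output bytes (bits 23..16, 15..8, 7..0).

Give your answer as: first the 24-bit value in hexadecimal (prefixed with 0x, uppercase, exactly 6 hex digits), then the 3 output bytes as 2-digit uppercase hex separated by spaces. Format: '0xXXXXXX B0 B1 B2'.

Answer: 0xFD5BC5 FD 5B C5

Derivation:
Sextets: /=63, V=21, v=47, F=5
24-bit: (63<<18) | (21<<12) | (47<<6) | 5
      = 0xFC0000 | 0x015000 | 0x000BC0 | 0x000005
      = 0xFD5BC5
Bytes: (v>>16)&0xFF=FD, (v>>8)&0xFF=5B, v&0xFF=C5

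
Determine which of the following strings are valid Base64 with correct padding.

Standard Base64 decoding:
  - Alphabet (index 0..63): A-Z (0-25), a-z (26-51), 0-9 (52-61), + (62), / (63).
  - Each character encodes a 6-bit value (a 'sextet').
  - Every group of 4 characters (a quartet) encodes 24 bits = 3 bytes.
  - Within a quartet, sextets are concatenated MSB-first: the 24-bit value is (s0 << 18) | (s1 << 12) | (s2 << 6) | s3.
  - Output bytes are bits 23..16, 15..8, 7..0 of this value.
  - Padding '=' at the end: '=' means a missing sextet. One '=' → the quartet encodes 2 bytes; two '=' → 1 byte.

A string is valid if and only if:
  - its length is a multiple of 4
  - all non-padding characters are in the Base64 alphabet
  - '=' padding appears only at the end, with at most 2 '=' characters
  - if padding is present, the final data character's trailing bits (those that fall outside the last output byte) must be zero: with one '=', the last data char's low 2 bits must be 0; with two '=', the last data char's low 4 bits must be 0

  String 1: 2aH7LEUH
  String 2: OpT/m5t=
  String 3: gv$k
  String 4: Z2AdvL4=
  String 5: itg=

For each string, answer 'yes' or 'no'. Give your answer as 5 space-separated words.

Answer: yes no no yes yes

Derivation:
String 1: '2aH7LEUH' → valid
String 2: 'OpT/m5t=' → invalid (bad trailing bits)
String 3: 'gv$k' → invalid (bad char(s): ['$'])
String 4: 'Z2AdvL4=' → valid
String 5: 'itg=' → valid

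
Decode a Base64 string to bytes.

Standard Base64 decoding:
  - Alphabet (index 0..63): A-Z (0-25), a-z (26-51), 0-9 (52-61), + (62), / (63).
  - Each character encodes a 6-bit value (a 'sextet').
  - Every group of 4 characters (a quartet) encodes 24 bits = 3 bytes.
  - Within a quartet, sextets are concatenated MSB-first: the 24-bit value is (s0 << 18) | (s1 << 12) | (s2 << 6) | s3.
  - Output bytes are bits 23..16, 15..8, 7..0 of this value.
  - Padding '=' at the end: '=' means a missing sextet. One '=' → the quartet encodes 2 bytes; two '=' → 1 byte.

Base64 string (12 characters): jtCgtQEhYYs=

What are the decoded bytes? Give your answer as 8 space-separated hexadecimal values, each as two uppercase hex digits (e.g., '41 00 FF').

Answer: 8E D0 A0 B5 01 21 61 8B

Derivation:
After char 0 ('j'=35): chars_in_quartet=1 acc=0x23 bytes_emitted=0
After char 1 ('t'=45): chars_in_quartet=2 acc=0x8ED bytes_emitted=0
After char 2 ('C'=2): chars_in_quartet=3 acc=0x23B42 bytes_emitted=0
After char 3 ('g'=32): chars_in_quartet=4 acc=0x8ED0A0 -> emit 8E D0 A0, reset; bytes_emitted=3
After char 4 ('t'=45): chars_in_quartet=1 acc=0x2D bytes_emitted=3
After char 5 ('Q'=16): chars_in_quartet=2 acc=0xB50 bytes_emitted=3
After char 6 ('E'=4): chars_in_quartet=3 acc=0x2D404 bytes_emitted=3
After char 7 ('h'=33): chars_in_quartet=4 acc=0xB50121 -> emit B5 01 21, reset; bytes_emitted=6
After char 8 ('Y'=24): chars_in_quartet=1 acc=0x18 bytes_emitted=6
After char 9 ('Y'=24): chars_in_quartet=2 acc=0x618 bytes_emitted=6
After char 10 ('s'=44): chars_in_quartet=3 acc=0x1862C bytes_emitted=6
Padding '=': partial quartet acc=0x1862C -> emit 61 8B; bytes_emitted=8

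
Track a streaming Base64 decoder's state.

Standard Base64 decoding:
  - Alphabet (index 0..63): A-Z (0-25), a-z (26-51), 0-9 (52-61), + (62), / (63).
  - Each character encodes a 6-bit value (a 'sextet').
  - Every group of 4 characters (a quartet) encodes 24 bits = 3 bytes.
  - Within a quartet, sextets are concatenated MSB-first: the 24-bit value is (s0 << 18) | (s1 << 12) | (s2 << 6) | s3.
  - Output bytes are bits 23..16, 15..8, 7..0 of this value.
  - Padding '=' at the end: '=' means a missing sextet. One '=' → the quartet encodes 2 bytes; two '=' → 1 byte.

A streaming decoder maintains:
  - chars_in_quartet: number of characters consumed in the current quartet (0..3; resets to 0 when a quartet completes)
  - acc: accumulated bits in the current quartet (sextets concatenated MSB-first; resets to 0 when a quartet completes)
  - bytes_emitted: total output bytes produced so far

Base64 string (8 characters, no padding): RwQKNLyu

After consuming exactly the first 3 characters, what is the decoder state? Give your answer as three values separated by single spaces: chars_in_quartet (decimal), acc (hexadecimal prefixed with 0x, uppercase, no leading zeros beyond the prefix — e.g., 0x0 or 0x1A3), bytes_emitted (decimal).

After char 0 ('R'=17): chars_in_quartet=1 acc=0x11 bytes_emitted=0
After char 1 ('w'=48): chars_in_quartet=2 acc=0x470 bytes_emitted=0
After char 2 ('Q'=16): chars_in_quartet=3 acc=0x11C10 bytes_emitted=0

Answer: 3 0x11C10 0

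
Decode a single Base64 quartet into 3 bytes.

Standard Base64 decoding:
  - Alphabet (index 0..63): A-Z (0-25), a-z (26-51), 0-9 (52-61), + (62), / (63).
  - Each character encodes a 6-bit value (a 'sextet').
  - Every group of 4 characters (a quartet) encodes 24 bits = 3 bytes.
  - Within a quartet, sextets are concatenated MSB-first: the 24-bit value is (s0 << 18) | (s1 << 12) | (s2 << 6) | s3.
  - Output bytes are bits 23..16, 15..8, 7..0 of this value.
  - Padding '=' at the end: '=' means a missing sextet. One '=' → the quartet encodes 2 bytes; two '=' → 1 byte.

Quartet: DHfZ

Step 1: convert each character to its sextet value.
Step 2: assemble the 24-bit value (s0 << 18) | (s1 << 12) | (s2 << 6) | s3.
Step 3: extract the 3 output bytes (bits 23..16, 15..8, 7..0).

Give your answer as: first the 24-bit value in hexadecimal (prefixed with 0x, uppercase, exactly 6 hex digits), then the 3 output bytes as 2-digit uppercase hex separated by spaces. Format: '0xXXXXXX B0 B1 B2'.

Sextets: D=3, H=7, f=31, Z=25
24-bit: (3<<18) | (7<<12) | (31<<6) | 25
      = 0x0C0000 | 0x007000 | 0x0007C0 | 0x000019
      = 0x0C77D9
Bytes: (v>>16)&0xFF=0C, (v>>8)&0xFF=77, v&0xFF=D9

Answer: 0x0C77D9 0C 77 D9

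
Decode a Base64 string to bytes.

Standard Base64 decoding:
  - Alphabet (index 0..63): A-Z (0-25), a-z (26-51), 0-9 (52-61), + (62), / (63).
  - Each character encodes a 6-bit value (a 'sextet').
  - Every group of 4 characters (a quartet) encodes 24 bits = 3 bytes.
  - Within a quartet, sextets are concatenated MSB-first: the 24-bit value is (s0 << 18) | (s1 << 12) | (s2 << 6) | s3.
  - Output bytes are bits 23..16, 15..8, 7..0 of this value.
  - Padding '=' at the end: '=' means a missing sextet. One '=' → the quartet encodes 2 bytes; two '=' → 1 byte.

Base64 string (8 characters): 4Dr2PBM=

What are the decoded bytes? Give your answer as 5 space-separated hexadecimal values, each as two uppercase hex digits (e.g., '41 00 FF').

After char 0 ('4'=56): chars_in_quartet=1 acc=0x38 bytes_emitted=0
After char 1 ('D'=3): chars_in_quartet=2 acc=0xE03 bytes_emitted=0
After char 2 ('r'=43): chars_in_quartet=3 acc=0x380EB bytes_emitted=0
After char 3 ('2'=54): chars_in_quartet=4 acc=0xE03AF6 -> emit E0 3A F6, reset; bytes_emitted=3
After char 4 ('P'=15): chars_in_quartet=1 acc=0xF bytes_emitted=3
After char 5 ('B'=1): chars_in_quartet=2 acc=0x3C1 bytes_emitted=3
After char 6 ('M'=12): chars_in_quartet=3 acc=0xF04C bytes_emitted=3
Padding '=': partial quartet acc=0xF04C -> emit 3C 13; bytes_emitted=5

Answer: E0 3A F6 3C 13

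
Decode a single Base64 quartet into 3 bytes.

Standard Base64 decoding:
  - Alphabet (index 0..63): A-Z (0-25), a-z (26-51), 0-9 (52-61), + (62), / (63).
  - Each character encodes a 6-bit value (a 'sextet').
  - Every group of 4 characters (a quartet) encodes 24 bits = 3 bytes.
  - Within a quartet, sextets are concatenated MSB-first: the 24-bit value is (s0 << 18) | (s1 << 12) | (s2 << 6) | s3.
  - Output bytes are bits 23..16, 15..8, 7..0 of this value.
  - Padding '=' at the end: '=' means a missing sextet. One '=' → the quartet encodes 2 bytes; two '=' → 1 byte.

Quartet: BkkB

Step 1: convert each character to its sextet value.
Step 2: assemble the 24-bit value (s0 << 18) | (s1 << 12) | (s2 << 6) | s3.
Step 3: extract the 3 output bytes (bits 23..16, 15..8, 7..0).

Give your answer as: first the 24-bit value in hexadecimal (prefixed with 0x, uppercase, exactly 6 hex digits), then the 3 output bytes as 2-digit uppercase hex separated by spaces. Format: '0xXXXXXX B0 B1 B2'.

Answer: 0x064901 06 49 01

Derivation:
Sextets: B=1, k=36, k=36, B=1
24-bit: (1<<18) | (36<<12) | (36<<6) | 1
      = 0x040000 | 0x024000 | 0x000900 | 0x000001
      = 0x064901
Bytes: (v>>16)&0xFF=06, (v>>8)&0xFF=49, v&0xFF=01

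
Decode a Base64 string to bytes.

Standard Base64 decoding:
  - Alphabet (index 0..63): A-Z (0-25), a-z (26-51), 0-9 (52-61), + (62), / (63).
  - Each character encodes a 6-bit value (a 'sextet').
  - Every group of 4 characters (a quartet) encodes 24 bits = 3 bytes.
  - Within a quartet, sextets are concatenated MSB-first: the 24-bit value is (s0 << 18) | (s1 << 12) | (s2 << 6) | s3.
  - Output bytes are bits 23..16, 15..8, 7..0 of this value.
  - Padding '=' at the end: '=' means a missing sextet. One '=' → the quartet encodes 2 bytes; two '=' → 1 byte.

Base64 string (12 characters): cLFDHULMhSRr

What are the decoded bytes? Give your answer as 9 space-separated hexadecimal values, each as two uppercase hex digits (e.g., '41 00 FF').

Answer: 70 B1 43 1D 42 CC 85 24 6B

Derivation:
After char 0 ('c'=28): chars_in_quartet=1 acc=0x1C bytes_emitted=0
After char 1 ('L'=11): chars_in_quartet=2 acc=0x70B bytes_emitted=0
After char 2 ('F'=5): chars_in_quartet=3 acc=0x1C2C5 bytes_emitted=0
After char 3 ('D'=3): chars_in_quartet=4 acc=0x70B143 -> emit 70 B1 43, reset; bytes_emitted=3
After char 4 ('H'=7): chars_in_quartet=1 acc=0x7 bytes_emitted=3
After char 5 ('U'=20): chars_in_quartet=2 acc=0x1D4 bytes_emitted=3
After char 6 ('L'=11): chars_in_quartet=3 acc=0x750B bytes_emitted=3
After char 7 ('M'=12): chars_in_quartet=4 acc=0x1D42CC -> emit 1D 42 CC, reset; bytes_emitted=6
After char 8 ('h'=33): chars_in_quartet=1 acc=0x21 bytes_emitted=6
After char 9 ('S'=18): chars_in_quartet=2 acc=0x852 bytes_emitted=6
After char 10 ('R'=17): chars_in_quartet=3 acc=0x21491 bytes_emitted=6
After char 11 ('r'=43): chars_in_quartet=4 acc=0x85246B -> emit 85 24 6B, reset; bytes_emitted=9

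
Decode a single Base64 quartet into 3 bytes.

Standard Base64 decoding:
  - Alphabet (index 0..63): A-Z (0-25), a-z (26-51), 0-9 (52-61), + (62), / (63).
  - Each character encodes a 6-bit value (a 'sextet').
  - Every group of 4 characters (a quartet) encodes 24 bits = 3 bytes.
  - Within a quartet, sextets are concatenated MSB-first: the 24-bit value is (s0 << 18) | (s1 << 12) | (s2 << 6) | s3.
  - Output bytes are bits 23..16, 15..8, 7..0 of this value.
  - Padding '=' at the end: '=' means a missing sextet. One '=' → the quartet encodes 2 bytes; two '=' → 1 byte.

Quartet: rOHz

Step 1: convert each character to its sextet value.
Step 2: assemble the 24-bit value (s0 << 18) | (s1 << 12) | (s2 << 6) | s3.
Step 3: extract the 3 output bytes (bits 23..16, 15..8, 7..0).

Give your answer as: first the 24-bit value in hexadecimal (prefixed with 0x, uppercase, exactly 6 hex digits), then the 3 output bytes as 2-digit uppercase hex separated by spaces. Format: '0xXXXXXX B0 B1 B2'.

Sextets: r=43, O=14, H=7, z=51
24-bit: (43<<18) | (14<<12) | (7<<6) | 51
      = 0xAC0000 | 0x00E000 | 0x0001C0 | 0x000033
      = 0xACE1F3
Bytes: (v>>16)&0xFF=AC, (v>>8)&0xFF=E1, v&0xFF=F3

Answer: 0xACE1F3 AC E1 F3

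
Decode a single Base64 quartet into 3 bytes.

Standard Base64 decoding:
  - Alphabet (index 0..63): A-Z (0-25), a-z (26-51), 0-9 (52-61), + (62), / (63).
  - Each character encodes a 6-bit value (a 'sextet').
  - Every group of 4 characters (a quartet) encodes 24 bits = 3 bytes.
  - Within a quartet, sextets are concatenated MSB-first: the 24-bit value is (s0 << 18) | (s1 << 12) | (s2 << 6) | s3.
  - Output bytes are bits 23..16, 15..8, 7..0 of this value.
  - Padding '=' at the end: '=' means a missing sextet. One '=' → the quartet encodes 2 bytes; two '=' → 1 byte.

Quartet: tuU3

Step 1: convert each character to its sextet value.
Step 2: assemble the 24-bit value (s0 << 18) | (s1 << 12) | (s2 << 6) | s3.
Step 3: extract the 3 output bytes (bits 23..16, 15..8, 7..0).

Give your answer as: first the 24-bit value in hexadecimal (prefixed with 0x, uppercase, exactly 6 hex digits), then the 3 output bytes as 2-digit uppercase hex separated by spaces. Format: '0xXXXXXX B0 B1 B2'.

Sextets: t=45, u=46, U=20, 3=55
24-bit: (45<<18) | (46<<12) | (20<<6) | 55
      = 0xB40000 | 0x02E000 | 0x000500 | 0x000037
      = 0xB6E537
Bytes: (v>>16)&0xFF=B6, (v>>8)&0xFF=E5, v&0xFF=37

Answer: 0xB6E537 B6 E5 37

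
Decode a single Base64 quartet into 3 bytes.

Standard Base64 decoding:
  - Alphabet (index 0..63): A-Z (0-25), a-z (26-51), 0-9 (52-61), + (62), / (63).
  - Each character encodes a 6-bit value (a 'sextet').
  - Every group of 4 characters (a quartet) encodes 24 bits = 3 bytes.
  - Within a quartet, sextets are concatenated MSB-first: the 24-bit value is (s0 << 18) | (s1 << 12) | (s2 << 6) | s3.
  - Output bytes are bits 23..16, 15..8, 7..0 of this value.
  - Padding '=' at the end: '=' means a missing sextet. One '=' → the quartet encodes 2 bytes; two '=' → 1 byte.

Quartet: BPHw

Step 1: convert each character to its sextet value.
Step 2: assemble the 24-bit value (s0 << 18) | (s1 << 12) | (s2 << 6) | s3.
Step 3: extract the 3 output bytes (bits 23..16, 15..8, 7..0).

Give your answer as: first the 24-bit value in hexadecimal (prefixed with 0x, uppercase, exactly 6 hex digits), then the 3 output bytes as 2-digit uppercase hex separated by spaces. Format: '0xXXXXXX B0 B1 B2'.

Answer: 0x04F1F0 04 F1 F0

Derivation:
Sextets: B=1, P=15, H=7, w=48
24-bit: (1<<18) | (15<<12) | (7<<6) | 48
      = 0x040000 | 0x00F000 | 0x0001C0 | 0x000030
      = 0x04F1F0
Bytes: (v>>16)&0xFF=04, (v>>8)&0xFF=F1, v&0xFF=F0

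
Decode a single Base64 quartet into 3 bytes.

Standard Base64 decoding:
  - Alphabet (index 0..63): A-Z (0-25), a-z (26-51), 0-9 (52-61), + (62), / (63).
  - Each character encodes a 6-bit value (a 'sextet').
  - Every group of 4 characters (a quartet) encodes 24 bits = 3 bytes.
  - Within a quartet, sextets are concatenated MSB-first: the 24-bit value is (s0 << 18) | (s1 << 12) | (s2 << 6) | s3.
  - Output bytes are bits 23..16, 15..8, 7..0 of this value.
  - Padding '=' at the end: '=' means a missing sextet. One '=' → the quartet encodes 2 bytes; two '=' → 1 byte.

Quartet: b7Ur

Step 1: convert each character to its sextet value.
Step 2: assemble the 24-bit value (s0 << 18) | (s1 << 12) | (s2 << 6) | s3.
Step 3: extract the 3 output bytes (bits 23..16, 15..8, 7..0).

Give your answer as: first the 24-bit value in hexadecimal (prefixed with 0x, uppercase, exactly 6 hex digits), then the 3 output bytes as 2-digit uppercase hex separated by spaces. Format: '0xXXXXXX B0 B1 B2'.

Sextets: b=27, 7=59, U=20, r=43
24-bit: (27<<18) | (59<<12) | (20<<6) | 43
      = 0x6C0000 | 0x03B000 | 0x000500 | 0x00002B
      = 0x6FB52B
Bytes: (v>>16)&0xFF=6F, (v>>8)&0xFF=B5, v&0xFF=2B

Answer: 0x6FB52B 6F B5 2B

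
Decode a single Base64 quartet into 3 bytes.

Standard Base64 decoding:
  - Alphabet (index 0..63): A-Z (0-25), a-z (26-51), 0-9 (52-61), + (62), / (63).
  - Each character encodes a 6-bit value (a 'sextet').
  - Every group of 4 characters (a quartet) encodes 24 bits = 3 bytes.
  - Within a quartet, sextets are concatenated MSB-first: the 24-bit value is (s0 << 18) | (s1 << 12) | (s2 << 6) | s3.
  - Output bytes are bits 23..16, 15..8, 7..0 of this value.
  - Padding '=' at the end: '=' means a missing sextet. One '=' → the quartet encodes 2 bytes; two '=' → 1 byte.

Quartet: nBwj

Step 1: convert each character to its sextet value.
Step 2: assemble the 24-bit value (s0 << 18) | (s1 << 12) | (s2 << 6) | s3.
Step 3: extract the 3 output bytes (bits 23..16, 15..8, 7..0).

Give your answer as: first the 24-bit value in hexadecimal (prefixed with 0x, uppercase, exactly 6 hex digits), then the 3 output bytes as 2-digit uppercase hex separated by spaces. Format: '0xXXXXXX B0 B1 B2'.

Sextets: n=39, B=1, w=48, j=35
24-bit: (39<<18) | (1<<12) | (48<<6) | 35
      = 0x9C0000 | 0x001000 | 0x000C00 | 0x000023
      = 0x9C1C23
Bytes: (v>>16)&0xFF=9C, (v>>8)&0xFF=1C, v&0xFF=23

Answer: 0x9C1C23 9C 1C 23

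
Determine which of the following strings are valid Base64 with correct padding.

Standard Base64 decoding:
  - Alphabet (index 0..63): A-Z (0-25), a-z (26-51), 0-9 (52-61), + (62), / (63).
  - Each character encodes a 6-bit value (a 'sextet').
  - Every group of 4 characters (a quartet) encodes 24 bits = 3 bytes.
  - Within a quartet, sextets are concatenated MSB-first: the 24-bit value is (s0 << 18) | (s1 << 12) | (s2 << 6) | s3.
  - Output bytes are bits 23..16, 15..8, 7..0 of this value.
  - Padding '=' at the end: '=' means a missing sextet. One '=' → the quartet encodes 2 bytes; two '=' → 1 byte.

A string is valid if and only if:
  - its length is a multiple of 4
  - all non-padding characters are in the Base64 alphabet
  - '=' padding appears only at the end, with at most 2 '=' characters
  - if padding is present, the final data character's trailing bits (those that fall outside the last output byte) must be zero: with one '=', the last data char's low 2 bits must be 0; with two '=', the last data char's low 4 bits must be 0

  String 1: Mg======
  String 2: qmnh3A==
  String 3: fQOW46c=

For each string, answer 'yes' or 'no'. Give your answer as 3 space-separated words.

String 1: 'Mg======' → invalid (6 pad chars (max 2))
String 2: 'qmnh3A==' → valid
String 3: 'fQOW46c=' → valid

Answer: no yes yes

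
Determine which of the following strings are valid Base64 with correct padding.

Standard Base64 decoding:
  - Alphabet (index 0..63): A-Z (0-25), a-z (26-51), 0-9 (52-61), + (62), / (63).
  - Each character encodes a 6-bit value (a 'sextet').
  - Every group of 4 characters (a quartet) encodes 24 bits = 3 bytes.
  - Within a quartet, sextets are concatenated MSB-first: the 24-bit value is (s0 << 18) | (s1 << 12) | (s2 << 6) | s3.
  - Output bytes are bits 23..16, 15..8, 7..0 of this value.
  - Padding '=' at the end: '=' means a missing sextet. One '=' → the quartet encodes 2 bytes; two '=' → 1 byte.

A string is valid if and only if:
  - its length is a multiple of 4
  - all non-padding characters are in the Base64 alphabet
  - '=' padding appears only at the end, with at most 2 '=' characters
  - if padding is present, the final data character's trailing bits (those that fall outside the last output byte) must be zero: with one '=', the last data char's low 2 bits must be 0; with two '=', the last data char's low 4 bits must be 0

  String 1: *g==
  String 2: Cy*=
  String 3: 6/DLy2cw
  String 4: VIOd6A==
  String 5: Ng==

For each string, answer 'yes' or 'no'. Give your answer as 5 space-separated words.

String 1: '*g==' → invalid (bad char(s): ['*'])
String 2: 'Cy*=' → invalid (bad char(s): ['*'])
String 3: '6/DLy2cw' → valid
String 4: 'VIOd6A==' → valid
String 5: 'Ng==' → valid

Answer: no no yes yes yes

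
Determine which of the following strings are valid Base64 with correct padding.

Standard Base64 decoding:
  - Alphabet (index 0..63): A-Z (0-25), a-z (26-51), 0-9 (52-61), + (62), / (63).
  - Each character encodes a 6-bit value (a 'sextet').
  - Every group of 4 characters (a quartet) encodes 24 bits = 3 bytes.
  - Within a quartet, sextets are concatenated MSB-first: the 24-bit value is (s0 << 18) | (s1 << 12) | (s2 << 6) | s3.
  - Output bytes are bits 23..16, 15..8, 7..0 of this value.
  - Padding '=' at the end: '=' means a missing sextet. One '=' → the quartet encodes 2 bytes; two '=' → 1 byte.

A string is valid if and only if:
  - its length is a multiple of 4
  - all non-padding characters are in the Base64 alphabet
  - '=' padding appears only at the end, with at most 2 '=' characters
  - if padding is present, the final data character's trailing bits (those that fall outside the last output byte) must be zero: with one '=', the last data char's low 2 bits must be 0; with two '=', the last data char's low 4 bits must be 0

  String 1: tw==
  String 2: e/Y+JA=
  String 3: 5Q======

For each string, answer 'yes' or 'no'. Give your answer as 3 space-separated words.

Answer: yes no no

Derivation:
String 1: 'tw==' → valid
String 2: 'e/Y+JA=' → invalid (len=7 not mult of 4)
String 3: '5Q======' → invalid (6 pad chars (max 2))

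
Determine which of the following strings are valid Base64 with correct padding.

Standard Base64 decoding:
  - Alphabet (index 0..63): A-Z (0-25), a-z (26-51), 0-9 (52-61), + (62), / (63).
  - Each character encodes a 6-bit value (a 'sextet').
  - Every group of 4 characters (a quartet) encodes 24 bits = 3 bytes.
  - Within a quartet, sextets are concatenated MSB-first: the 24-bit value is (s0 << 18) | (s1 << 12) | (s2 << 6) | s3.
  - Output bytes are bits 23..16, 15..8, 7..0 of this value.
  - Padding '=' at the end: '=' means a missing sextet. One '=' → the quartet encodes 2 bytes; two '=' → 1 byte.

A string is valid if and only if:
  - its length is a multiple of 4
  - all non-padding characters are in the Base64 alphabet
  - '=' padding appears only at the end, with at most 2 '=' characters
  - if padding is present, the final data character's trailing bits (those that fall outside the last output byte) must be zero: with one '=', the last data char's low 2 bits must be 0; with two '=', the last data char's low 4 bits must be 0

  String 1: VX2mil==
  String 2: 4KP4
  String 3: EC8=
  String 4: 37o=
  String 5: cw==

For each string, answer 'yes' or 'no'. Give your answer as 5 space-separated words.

String 1: 'VX2mil==' → invalid (bad trailing bits)
String 2: '4KP4' → valid
String 3: 'EC8=' → valid
String 4: '37o=' → valid
String 5: 'cw==' → valid

Answer: no yes yes yes yes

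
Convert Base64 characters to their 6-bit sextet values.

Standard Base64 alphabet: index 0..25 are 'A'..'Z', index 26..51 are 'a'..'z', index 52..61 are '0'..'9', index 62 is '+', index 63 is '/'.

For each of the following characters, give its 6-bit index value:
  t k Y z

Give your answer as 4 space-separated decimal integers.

't': a..z range, 26 + ord('t') − ord('a') = 45
'k': a..z range, 26 + ord('k') − ord('a') = 36
'Y': A..Z range, ord('Y') − ord('A') = 24
'z': a..z range, 26 + ord('z') − ord('a') = 51

Answer: 45 36 24 51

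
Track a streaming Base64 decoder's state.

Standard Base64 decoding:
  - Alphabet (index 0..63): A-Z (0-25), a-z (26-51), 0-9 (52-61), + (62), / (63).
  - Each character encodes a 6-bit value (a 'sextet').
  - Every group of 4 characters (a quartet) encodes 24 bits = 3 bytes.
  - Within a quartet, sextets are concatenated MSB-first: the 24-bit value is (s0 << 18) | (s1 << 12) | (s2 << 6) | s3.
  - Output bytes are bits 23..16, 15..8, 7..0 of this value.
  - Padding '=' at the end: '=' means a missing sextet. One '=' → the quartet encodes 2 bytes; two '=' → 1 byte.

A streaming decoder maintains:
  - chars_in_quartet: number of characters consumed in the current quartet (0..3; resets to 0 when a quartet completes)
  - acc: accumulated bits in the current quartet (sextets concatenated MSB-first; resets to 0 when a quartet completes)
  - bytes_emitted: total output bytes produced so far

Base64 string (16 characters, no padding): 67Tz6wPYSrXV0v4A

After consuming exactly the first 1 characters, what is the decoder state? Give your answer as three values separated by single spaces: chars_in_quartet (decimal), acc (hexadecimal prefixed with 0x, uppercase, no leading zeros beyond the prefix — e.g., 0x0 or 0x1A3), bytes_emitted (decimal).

Answer: 1 0x3A 0

Derivation:
After char 0 ('6'=58): chars_in_quartet=1 acc=0x3A bytes_emitted=0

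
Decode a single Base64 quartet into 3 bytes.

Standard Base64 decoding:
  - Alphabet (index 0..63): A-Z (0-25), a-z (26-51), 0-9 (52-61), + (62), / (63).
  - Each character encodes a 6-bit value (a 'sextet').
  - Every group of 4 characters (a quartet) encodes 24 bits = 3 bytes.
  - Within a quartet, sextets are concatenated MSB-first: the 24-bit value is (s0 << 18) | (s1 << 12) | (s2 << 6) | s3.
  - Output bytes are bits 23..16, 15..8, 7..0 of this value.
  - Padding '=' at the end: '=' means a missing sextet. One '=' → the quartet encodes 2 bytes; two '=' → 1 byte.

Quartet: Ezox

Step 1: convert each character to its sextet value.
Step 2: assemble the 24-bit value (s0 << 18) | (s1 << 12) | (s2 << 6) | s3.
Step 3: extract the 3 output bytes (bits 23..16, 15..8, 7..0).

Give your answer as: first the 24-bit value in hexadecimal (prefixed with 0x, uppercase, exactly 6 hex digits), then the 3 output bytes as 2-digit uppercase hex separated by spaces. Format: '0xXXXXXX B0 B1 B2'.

Answer: 0x133A31 13 3A 31

Derivation:
Sextets: E=4, z=51, o=40, x=49
24-bit: (4<<18) | (51<<12) | (40<<6) | 49
      = 0x100000 | 0x033000 | 0x000A00 | 0x000031
      = 0x133A31
Bytes: (v>>16)&0xFF=13, (v>>8)&0xFF=3A, v&0xFF=31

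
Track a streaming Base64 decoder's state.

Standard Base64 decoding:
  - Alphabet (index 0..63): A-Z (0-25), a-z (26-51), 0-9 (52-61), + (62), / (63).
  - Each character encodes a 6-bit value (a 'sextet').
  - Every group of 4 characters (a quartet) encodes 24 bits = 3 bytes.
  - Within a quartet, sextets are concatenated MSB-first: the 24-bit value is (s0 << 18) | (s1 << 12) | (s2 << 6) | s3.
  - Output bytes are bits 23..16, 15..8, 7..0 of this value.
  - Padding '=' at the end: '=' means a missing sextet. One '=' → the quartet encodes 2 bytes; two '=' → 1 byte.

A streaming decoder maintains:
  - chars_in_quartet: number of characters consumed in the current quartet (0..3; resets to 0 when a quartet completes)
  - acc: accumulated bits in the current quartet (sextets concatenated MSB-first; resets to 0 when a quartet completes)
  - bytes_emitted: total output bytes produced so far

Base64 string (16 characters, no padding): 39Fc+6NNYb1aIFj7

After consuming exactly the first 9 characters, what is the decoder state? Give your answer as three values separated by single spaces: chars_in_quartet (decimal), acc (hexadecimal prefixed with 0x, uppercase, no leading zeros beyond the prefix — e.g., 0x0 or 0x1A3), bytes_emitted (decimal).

Answer: 1 0x18 6

Derivation:
After char 0 ('3'=55): chars_in_quartet=1 acc=0x37 bytes_emitted=0
After char 1 ('9'=61): chars_in_quartet=2 acc=0xDFD bytes_emitted=0
After char 2 ('F'=5): chars_in_quartet=3 acc=0x37F45 bytes_emitted=0
After char 3 ('c'=28): chars_in_quartet=4 acc=0xDFD15C -> emit DF D1 5C, reset; bytes_emitted=3
After char 4 ('+'=62): chars_in_quartet=1 acc=0x3E bytes_emitted=3
After char 5 ('6'=58): chars_in_quartet=2 acc=0xFBA bytes_emitted=3
After char 6 ('N'=13): chars_in_quartet=3 acc=0x3EE8D bytes_emitted=3
After char 7 ('N'=13): chars_in_quartet=4 acc=0xFBA34D -> emit FB A3 4D, reset; bytes_emitted=6
After char 8 ('Y'=24): chars_in_quartet=1 acc=0x18 bytes_emitted=6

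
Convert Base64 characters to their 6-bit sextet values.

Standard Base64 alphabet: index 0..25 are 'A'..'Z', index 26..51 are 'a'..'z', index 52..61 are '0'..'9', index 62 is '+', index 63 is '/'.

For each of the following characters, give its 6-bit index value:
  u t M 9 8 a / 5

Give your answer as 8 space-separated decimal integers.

'u': a..z range, 26 + ord('u') − ord('a') = 46
't': a..z range, 26 + ord('t') − ord('a') = 45
'M': A..Z range, ord('M') − ord('A') = 12
'9': 0..9 range, 52 + ord('9') − ord('0') = 61
'8': 0..9 range, 52 + ord('8') − ord('0') = 60
'a': a..z range, 26 + ord('a') − ord('a') = 26
'/': index 63
'5': 0..9 range, 52 + ord('5') − ord('0') = 57

Answer: 46 45 12 61 60 26 63 57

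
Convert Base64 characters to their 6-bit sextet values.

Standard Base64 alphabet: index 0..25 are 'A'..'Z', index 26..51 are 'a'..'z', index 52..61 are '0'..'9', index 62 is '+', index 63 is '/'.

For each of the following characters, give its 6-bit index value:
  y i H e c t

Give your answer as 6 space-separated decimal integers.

'y': a..z range, 26 + ord('y') − ord('a') = 50
'i': a..z range, 26 + ord('i') − ord('a') = 34
'H': A..Z range, ord('H') − ord('A') = 7
'e': a..z range, 26 + ord('e') − ord('a') = 30
'c': a..z range, 26 + ord('c') − ord('a') = 28
't': a..z range, 26 + ord('t') − ord('a') = 45

Answer: 50 34 7 30 28 45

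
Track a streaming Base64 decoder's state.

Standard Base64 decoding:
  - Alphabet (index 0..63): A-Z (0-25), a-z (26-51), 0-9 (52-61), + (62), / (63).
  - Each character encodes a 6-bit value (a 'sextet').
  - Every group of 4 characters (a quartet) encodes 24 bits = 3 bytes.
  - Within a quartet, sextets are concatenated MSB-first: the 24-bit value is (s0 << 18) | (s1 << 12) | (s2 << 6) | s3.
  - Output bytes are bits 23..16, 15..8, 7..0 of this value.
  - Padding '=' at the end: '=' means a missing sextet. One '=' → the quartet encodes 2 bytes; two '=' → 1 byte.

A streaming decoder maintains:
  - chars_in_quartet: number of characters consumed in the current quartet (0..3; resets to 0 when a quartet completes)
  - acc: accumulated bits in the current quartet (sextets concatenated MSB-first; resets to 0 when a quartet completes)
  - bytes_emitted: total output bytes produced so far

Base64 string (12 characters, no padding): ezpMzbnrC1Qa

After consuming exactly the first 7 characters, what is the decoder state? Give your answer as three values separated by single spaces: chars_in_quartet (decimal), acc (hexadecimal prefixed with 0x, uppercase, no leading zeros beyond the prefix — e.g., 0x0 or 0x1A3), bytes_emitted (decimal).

Answer: 3 0x336E7 3

Derivation:
After char 0 ('e'=30): chars_in_quartet=1 acc=0x1E bytes_emitted=0
After char 1 ('z'=51): chars_in_quartet=2 acc=0x7B3 bytes_emitted=0
After char 2 ('p'=41): chars_in_quartet=3 acc=0x1ECE9 bytes_emitted=0
After char 3 ('M'=12): chars_in_quartet=4 acc=0x7B3A4C -> emit 7B 3A 4C, reset; bytes_emitted=3
After char 4 ('z'=51): chars_in_quartet=1 acc=0x33 bytes_emitted=3
After char 5 ('b'=27): chars_in_quartet=2 acc=0xCDB bytes_emitted=3
After char 6 ('n'=39): chars_in_quartet=3 acc=0x336E7 bytes_emitted=3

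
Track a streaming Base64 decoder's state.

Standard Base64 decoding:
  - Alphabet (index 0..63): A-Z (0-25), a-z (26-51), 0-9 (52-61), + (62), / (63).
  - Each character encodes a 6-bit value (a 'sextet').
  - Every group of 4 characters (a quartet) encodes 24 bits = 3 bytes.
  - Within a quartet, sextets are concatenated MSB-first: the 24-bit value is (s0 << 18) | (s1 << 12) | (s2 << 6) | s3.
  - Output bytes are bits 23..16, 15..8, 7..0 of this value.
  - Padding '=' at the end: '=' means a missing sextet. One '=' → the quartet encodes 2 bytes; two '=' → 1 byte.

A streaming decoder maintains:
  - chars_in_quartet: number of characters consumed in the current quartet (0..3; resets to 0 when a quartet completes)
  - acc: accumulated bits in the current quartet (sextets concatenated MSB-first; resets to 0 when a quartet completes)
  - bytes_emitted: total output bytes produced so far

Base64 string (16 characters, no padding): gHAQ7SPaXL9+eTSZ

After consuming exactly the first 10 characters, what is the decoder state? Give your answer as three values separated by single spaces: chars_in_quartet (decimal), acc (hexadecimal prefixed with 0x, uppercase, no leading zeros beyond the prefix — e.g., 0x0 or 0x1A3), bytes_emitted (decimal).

Answer: 2 0x5CB 6

Derivation:
After char 0 ('g'=32): chars_in_quartet=1 acc=0x20 bytes_emitted=0
After char 1 ('H'=7): chars_in_quartet=2 acc=0x807 bytes_emitted=0
After char 2 ('A'=0): chars_in_quartet=3 acc=0x201C0 bytes_emitted=0
After char 3 ('Q'=16): chars_in_quartet=4 acc=0x807010 -> emit 80 70 10, reset; bytes_emitted=3
After char 4 ('7'=59): chars_in_quartet=1 acc=0x3B bytes_emitted=3
After char 5 ('S'=18): chars_in_quartet=2 acc=0xED2 bytes_emitted=3
After char 6 ('P'=15): chars_in_quartet=3 acc=0x3B48F bytes_emitted=3
After char 7 ('a'=26): chars_in_quartet=4 acc=0xED23DA -> emit ED 23 DA, reset; bytes_emitted=6
After char 8 ('X'=23): chars_in_quartet=1 acc=0x17 bytes_emitted=6
After char 9 ('L'=11): chars_in_quartet=2 acc=0x5CB bytes_emitted=6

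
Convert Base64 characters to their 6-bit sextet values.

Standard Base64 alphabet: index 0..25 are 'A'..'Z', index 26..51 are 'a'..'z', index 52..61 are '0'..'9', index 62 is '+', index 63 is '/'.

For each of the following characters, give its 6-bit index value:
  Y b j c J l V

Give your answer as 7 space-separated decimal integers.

Answer: 24 27 35 28 9 37 21

Derivation:
'Y': A..Z range, ord('Y') − ord('A') = 24
'b': a..z range, 26 + ord('b') − ord('a') = 27
'j': a..z range, 26 + ord('j') − ord('a') = 35
'c': a..z range, 26 + ord('c') − ord('a') = 28
'J': A..Z range, ord('J') − ord('A') = 9
'l': a..z range, 26 + ord('l') − ord('a') = 37
'V': A..Z range, ord('V') − ord('A') = 21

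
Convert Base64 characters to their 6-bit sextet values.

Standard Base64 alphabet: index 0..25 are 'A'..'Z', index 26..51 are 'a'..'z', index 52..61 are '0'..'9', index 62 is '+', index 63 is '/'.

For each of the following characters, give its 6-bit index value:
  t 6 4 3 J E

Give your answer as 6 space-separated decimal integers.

't': a..z range, 26 + ord('t') − ord('a') = 45
'6': 0..9 range, 52 + ord('6') − ord('0') = 58
'4': 0..9 range, 52 + ord('4') − ord('0') = 56
'3': 0..9 range, 52 + ord('3') − ord('0') = 55
'J': A..Z range, ord('J') − ord('A') = 9
'E': A..Z range, ord('E') − ord('A') = 4

Answer: 45 58 56 55 9 4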